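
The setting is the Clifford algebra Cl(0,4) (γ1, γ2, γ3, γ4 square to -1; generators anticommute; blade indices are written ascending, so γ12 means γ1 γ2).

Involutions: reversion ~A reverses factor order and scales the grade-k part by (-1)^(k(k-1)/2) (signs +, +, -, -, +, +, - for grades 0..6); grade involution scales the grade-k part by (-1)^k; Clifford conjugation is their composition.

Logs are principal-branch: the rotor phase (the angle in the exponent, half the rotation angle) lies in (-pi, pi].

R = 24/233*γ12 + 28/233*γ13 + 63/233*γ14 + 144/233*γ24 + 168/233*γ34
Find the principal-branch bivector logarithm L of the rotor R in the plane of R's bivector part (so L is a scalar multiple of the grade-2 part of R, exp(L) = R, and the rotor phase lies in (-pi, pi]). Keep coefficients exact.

The scalar part of R is 0, and that scalar determines the rotor phase on the principal branch; recovering the unit plane as bivector-part over sine of the phase gives L = phase * plane.
Concretely: cos(phase) = 0 gives phase = ±pi/2, and since phase/sin(phase) is even the sign is immaterial: L = (phase/sin(phase)) * <R>_2 = (pi/2) * <R>_2.
Answer: 12*pi/233*γ12 + 14*pi/233*γ13 + 63*pi/466*γ14 + 72*pi/233*γ24 + 84*pi/233*γ34


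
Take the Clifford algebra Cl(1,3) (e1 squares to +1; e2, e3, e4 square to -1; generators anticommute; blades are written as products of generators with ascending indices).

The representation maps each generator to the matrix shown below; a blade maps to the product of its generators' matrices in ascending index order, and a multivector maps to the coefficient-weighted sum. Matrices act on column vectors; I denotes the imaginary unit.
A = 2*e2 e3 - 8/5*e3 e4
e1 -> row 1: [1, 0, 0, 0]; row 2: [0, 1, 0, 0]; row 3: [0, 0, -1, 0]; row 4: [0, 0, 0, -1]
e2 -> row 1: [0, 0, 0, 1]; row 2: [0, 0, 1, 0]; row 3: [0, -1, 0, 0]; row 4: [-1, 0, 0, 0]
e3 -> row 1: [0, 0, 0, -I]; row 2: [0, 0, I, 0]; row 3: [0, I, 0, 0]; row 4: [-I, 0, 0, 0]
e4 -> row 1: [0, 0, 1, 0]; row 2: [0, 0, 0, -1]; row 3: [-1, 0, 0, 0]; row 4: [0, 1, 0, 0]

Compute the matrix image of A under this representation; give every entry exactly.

Bivector images (products of the table entries): rho(e2 e3) = rho(e2)rho(e3) = row 1: [-I, 0, 0, 0]; row 2: [0, I, 0, 0]; row 3: [0, 0, -I, 0]; row 4: [0, 0, 0, I]; rho(e3 e4) = rho(e3)rho(e4) = row 1: [0, -I, 0, 0]; row 2: [-I, 0, 0, 0]; row 3: [0, 0, 0, -I]; row 4: [0, 0, -I, 0].
M = (2)*rho(e2 e3) + (-8/5)*rho(e3 e4), summed entrywise:
Answer: row 1: [-2*I, 8*I/5, 0, 0]; row 2: [8*I/5, 2*I, 0, 0]; row 3: [0, 0, -2*I, 8*I/5]; row 4: [0, 0, 8*I/5, 2*I]


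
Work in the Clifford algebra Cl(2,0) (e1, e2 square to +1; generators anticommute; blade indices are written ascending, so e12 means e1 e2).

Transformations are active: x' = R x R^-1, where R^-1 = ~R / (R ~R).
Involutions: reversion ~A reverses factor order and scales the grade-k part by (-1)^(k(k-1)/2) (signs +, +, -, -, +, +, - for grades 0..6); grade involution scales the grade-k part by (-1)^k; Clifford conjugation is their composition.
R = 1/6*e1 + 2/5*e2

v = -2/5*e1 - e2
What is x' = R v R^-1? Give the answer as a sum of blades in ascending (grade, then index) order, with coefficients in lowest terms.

~R = 1/6*e1 + 2/5*e2, and R ~R = 169/900, so R^-1 = ~R / (169/900).
R v = -7/15 - 1/150*e12
Answer: -362/845*e1 - 167/169*e2


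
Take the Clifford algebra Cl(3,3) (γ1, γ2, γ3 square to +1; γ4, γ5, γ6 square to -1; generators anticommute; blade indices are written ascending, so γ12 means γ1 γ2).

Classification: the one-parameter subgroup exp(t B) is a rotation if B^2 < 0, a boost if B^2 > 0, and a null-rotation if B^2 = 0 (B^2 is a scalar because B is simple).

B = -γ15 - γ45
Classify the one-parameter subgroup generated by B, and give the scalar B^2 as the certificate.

B^2 term by term: the squares give (-1)^2*(γ15)^2 + (-1)^2*(γ45)^2 = 1*(+1) + 1*(-1) = 0 (each basis 2-blade squares to minus the product of its generators' squares); cross terms between blades sharing an index anticommute and cancel. So B^2 = 0.
Answer: null-rotation, certificate B^2 = 0. Why this suffices: the scalar 0 survives any versor conjugation, so its sign alone determines the class however B is presented.


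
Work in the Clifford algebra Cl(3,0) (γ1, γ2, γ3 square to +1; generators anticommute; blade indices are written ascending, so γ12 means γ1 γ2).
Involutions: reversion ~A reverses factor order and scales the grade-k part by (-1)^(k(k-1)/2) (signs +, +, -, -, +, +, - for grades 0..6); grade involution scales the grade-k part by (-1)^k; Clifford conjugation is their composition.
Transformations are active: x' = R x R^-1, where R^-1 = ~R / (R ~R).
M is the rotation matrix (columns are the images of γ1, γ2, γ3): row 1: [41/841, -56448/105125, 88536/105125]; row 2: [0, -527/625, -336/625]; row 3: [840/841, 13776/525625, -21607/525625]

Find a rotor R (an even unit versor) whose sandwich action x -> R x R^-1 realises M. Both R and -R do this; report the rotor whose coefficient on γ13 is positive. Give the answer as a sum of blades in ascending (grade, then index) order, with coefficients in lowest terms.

Method: write R = a + b12*γ12 + b13*γ13 + b23*γ23 with a^2 + b12^2 + b13^2 + b23^2 = 1 (so R^-1 = ~R). Expanding the columns R e_j ~R gives tr M = 4a^2 - 1 and, from the antisymmetric part, M21 - M12 = -4a*b12, M13 - M31 = 4a*b13, M32 - M23 = -4a*b23.
Here tr M = -439189/525625, so a^2 = (1 + tr M)/4 = 21609/525625 and a = ±147/725. Taking a = 147/725: M21 - M12 = 56448/105125, M13 - M31 = -16464/105125, M32 - M23 = 296352/525625, giving b12 = -96/145, b13 = -28/145, b23 = -504/725, i.e. R = 147/725 - 96/145*γ12 - 28/145*γ13 - 504/725*γ23.
Its γ13 coefficient is negative, so report the other preimage -R.
Answer: -147/725 + 96/145*γ12 + 28/145*γ13 + 504/725*γ23. Uniqueness: Spin(3) -> SO(3) maps R and -R to the same rotation of trace -439189/525625; fixing the sign of the γ13 coefficient removes the ambiguity.


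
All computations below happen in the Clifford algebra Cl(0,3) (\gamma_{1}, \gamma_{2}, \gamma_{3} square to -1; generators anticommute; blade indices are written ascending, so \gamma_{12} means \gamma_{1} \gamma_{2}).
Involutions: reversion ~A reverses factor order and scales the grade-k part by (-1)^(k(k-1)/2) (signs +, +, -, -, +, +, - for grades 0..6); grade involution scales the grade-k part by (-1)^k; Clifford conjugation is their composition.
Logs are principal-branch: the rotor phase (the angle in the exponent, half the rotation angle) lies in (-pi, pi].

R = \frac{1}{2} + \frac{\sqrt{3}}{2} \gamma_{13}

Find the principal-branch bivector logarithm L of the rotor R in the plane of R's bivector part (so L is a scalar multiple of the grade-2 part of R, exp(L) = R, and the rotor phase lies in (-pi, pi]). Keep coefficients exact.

The scalar part of R is \frac{1}{2}, so the principal-branch rotor phase is pinned; divide the bivector part by its sine to get the unit plane — L is the phase times that plane.
Concretely: cos(phase) = \frac{1}{2} gives phase = ±\frac{\pi}{3}, and since phase/sin(phase) is even the sign is immaterial: L = (phase/sin(phase)) * <R>_2 = (\frac{2 \sqrt{3} \pi}{9}) * <R>_2.
Answer: \frac{\pi}{3} \gamma_{13}


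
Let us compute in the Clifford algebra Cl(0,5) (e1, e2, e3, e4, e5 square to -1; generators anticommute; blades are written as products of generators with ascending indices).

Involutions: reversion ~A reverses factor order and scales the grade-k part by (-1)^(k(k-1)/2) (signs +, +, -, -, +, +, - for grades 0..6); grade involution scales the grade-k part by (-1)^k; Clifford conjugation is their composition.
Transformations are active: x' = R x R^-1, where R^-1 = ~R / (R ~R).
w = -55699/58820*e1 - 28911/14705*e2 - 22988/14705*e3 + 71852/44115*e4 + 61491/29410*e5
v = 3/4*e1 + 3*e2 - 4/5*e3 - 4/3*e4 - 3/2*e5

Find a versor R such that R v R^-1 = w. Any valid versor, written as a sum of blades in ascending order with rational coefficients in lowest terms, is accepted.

A norm check does it: q(v) = q(w) = -51229/3600, hence R = v + w = -2896/14705*e1 + 15204/14705*e2 - 34752/14705*e3 + 4344/14705*e4 + 8688/14705*e5 realises the map — parallel part kept, (v - w)/2 negated, v carried to w.
Answer: -2896/14705*e1 + 15204/14705*e2 - 34752/14705*e3 + 4344/14705*e4 + 8688/14705*e5


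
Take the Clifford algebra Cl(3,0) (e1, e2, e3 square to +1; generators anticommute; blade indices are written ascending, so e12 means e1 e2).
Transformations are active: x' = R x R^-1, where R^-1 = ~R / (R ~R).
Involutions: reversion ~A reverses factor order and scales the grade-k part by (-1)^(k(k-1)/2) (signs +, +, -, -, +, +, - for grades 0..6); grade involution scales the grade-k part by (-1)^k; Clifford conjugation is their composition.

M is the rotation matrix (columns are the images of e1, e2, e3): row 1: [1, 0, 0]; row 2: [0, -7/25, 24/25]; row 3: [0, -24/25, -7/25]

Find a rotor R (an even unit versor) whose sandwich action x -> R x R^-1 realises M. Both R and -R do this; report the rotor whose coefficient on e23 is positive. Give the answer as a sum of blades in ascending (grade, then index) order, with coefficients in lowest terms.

Method: write R = a + b12*e12 + b13*e13 + b23*e23 with a^2 + b12^2 + b13^2 + b23^2 = 1 (so R^-1 = ~R). Expanding the columns R e_j ~R gives tr M = 4a^2 - 1 and, from the antisymmetric part, M21 - M12 = -4a*b12, M13 - M31 = 4a*b13, M32 - M23 = -4a*b23.
Here tr M = 11/25, so a^2 = (1 + tr M)/4 = 9/25 and a = ±3/5. Taking a = 3/5: M21 - M12 = 0, M13 - M31 = 0, M32 - M23 = -48/25, giving b12 = 0, b13 = 0, b23 = 4/5, i.e. R = 3/5 + 4/5*e23.
Its e23 coefficient is already positive.
Answer: 3/5 + 4/5*e23. Why the constraint matters: R and -R act identically through the sandwich — M has trace 11/25 either way — so only the sign condition on e23 picks one of the two preimages.


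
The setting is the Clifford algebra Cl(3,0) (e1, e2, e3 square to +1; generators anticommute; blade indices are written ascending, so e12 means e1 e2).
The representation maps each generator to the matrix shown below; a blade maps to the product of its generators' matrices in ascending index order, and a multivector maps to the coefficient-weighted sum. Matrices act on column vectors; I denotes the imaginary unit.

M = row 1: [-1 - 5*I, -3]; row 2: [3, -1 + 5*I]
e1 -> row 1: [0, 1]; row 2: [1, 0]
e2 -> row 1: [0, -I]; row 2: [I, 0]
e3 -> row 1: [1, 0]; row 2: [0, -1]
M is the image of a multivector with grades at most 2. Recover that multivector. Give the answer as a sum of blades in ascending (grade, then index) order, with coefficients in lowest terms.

Method: 1, rho(e1), rho(e2), rho(e3) form a trace-orthogonal basis of the 2x2 complex matrices (tr(X Y) = 2 if X = Y, else 0), so M = m0*1 + m1*rho(e1) + m2*rho(e2) + m3*rho(e3) with m0 = tr(M)/2 = -1, m1 = tr(M rho(e1))/2 = 0, m2 = tr(M rho(e2))/2 = -3*I, m3 = tr(M rho(e3))/2 = -5*I.
Multiplying table entries, the bivector images are rho(e12) = I*rho(e3), rho(e13) = -I*rho(e2), rho(e23) = I*rho(e1); with real blade coefficients the real parts of m0..m3 are the coefficients of 1, e1, e2, e3 and the imaginary parts give the bivectors (e23: Im m1, e13: -Im m2, e12: Im m3).
Answer: -1 - 5*e12 + 3*e13


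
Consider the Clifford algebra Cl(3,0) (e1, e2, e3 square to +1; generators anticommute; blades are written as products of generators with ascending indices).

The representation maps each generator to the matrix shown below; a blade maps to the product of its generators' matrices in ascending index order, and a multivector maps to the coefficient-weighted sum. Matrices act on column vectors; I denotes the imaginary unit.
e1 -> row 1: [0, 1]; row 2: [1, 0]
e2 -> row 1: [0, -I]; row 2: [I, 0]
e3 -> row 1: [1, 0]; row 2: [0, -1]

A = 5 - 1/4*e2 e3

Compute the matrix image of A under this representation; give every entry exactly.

Bivector images (products of the table entries): rho(e2 e3) = rho(e2)rho(e3) = row 1: [0, I]; row 2: [I, 0].
M = (5)*1 + (-1/4)*rho(e2 e3), summed entrywise (1 is the identity matrix):
Answer: row 1: [5, -I/4]; row 2: [-I/4, 5]


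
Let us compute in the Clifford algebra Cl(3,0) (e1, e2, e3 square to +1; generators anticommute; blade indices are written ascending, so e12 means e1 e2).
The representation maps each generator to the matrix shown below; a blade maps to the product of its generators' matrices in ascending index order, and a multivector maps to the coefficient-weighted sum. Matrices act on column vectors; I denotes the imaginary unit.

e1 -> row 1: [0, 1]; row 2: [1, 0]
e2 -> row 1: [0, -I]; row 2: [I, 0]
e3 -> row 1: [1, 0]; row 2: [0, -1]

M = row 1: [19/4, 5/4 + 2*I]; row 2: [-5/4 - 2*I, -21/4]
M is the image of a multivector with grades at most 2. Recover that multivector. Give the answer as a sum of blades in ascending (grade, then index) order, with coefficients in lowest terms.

Method: 1, rho(e1), rho(e2), rho(e3) form a trace-orthogonal basis of the 2x2 complex matrices (tr(X Y) = 2 if X = Y, else 0), so M = m0*1 + m1*rho(e1) + m2*rho(e2) + m3*rho(e3) with m0 = tr(M)/2 = -1/4, m1 = tr(M rho(e1))/2 = 0, m2 = tr(M rho(e2))/2 = -2 + 5*I/4, m3 = tr(M rho(e3))/2 = 5.
Multiplying table entries, the bivector images are rho(e12) = I*rho(e3), rho(e13) = -I*rho(e2), rho(e23) = I*rho(e1); with real blade coefficients the real parts of m0..m3 are the coefficients of 1, e1, e2, e3 and the imaginary parts give the bivectors (e23: Im m1, e13: -Im m2, e12: Im m3).
Answer: -1/4 - 2*e2 + 5*e3 - 5/4*e13


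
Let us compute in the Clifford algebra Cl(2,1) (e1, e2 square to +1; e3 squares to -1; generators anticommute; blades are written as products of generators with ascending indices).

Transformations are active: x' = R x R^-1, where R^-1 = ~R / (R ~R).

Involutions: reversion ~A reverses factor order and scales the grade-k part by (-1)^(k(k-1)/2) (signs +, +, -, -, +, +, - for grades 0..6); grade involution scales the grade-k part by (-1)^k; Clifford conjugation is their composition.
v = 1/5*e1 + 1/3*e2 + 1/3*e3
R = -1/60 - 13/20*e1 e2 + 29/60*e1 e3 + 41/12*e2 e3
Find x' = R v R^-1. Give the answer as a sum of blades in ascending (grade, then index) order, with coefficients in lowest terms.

~R = -1/60 + 13/20*e1 e2 - 29/60*e1 e3 - 41/12*e2 e3, and R ~R = -2584/225, so R^-1 = ~R / (-2584/225).
R v = -343/900*e1 - 913/900*e2 - 1117/900*e3 + 11/36*e1 e2 e3
Answer: -11/570*e1 - 4677/12920*e2 - 11719/38760*e3


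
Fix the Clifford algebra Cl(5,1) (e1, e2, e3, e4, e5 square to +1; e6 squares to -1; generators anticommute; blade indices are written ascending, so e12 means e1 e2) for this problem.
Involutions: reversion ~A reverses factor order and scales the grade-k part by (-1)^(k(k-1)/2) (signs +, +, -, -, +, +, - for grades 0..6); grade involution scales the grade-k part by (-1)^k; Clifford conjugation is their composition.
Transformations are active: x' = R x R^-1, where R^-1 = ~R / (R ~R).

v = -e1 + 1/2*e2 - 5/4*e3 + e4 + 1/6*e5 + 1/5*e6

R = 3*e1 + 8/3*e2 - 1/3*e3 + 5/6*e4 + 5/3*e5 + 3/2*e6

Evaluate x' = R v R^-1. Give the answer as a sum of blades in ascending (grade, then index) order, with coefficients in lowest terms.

~R = 3*e1 + 8/3*e2 - 1/3*e3 + 5/6*e4 + 5/3*e5 + 3/2*e6, and R ~R = 157/9, so R^-1 = ~R / (157/9).
R v = -79/180 + 25/6*e12 - 49/12*e13 + 23/6*e14 + 13/6*e15 + 21/10*e16 - 19/6*e23 + 9/4*e24 - 7/18*e25 - 13/60*e26 + 17/24*e34 + 73/36*e35 + 217/120*e36 - 55/36*e45 - 4/3*e46 + 1/12*e56
Answer: 1333/1570*e1 - 2987/4710*e2 + 11933/9420*e3 - 1963/1884*e4 - 118/471*e5 - 173/628*e6


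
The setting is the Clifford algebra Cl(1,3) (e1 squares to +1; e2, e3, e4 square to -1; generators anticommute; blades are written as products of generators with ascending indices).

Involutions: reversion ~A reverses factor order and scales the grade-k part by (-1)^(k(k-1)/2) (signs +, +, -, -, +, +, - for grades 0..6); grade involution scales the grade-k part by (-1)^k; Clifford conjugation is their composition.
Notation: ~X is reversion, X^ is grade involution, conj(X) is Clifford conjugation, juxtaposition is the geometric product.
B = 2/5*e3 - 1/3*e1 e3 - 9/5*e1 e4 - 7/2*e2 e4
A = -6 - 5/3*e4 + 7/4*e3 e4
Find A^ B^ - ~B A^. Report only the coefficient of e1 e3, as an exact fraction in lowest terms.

first term: -3*e1 - 35/6*e2 + 12/5*e3 - 7/10*e4 + 103/20*e1 e3 + 613/60*e1 e4 + 49/8*e2 e3 + 21*e2 e4 + 2/3*e3 e4 - 5/9*e1 e3 e4
second term: -3*e1 - 35/6*e2 - 12/5*e3 - 7/10*e4 + 23/20*e1 e3 - 683/60*e1 e4 + 49/8*e2 e3 - 21*e2 e4 + 2/3*e3 e4 + 5/9*e1 e3 e4
Answer: 4


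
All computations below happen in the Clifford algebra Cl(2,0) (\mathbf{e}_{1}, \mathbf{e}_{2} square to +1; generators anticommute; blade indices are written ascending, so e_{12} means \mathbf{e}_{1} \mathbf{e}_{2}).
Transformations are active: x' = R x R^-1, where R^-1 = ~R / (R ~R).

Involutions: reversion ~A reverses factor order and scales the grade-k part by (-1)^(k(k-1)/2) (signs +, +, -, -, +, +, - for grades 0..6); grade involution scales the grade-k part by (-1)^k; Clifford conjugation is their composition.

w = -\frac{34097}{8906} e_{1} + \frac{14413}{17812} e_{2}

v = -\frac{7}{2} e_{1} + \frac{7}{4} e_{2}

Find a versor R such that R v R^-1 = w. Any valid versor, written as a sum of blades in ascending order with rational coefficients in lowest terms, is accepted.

Take R = v + w = -\frac{32634}{4453} e_{1} + \frac{11396}{4453} e_{2}. Because q(v) = q(w) = \frac{245}{16}, conjugation by R sends v exactly to w.
Answer: -\frac{32634}{4453} e_{1} + \frac{11396}{4453} e_{2}


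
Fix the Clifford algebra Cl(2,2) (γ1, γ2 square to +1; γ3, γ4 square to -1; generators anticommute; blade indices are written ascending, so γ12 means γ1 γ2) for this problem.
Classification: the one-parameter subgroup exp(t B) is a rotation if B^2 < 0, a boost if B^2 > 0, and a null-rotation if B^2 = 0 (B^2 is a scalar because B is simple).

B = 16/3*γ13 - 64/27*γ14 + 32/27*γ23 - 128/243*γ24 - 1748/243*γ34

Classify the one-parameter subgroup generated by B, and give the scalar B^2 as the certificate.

B^2 term by term: the squares give (16/3)^2*(γ13)^2 + (-64/27)^2*(γ14)^2 + (32/27)^2*(γ23)^2 + (-128/243)^2*(γ24)^2 + (-1748/243)^2*(γ34)^2 = 256/9*(+1) + 4096/729*(+1) + 1024/729*(+1) + 16384/59049*(+1) + 3055504/59049*(-1) = -16 (each basis 2-blade squares to minus the product of its generators' squares); cross terms between blades sharing an index anticommute and cancel; the commuting (index-disjoint) pairs give grade-4 terms 2*c*c'*(blade product), which cancel blade by blade — γ1234: 4096/729 - 4096/729 = 0 — confirming B is simple. So B^2 = -16.
Answer: rotation, certificate B^2 = -16. Key observation: B^2 = -16 is a conjugation invariant, so its sign decides the class regardless of the surface form of B.


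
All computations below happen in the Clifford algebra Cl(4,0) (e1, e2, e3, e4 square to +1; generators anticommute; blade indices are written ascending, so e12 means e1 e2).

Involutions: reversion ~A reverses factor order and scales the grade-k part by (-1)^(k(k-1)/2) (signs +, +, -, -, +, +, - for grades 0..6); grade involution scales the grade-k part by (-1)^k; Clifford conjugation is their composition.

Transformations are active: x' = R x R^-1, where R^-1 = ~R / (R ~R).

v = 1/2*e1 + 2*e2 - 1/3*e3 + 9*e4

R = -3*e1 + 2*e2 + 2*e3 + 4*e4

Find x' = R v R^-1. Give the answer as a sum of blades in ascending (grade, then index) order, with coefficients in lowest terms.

~R = -3*e1 + 2*e2 + 2*e3 + 4*e4, and R ~R = 33, so R^-1 = ~R / (33).
R v = 227/6 - 7*e12 - 29*e14 - 14/3*e23 + 10*e24 + 58/3*e34
Answer: -487/66*e1 + 256/99*e2 + 487/99*e3 + 17/99*e4


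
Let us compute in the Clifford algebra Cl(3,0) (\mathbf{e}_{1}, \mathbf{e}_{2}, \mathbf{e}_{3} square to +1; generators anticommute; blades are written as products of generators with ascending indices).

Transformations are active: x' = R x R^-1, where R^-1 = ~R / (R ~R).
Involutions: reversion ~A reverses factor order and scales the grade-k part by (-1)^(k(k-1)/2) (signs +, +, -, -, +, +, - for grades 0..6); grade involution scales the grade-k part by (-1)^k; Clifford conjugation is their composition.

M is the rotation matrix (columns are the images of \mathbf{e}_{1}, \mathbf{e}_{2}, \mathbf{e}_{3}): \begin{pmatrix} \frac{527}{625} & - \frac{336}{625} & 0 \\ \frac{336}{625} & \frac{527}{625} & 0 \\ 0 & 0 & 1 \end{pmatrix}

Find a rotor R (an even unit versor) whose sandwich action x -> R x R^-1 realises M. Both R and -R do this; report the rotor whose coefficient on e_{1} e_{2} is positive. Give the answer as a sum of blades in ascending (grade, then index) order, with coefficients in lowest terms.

Method: write R = a + b12*e_{1} e_{2} + b13*e_{1} e_{3} + b23*e_{2} e_{3} with a^2 + b12^2 + b13^2 + b23^2 = 1 (so R^-1 = ~R). Expanding the columns R e_j ~R gives tr M = 4a^2 - 1 and, from the antisymmetric part, M21 - M12 = -4a*b12, M13 - M31 = 4a*b13, M32 - M23 = -4a*b23.
Here tr M = \frac{1679}{625}, so a^2 = (1 + tr M)/4 = \frac{576}{625} and a = ±\frac{24}{25}. Taking a = \frac{24}{25}: M21 - M12 = \frac{672}{625}, M13 - M31 = 0, M32 - M23 = 0, giving b12 = -\frac{7}{25}, b13 = 0, b23 = 0, i.e. R = \frac{24}{25} - \frac{7}{25} e_{1} e_{2}.
Its e_{1} e_{2} coefficient is negative, so report the other preimage -R.
Answer: -\frac{24}{25} + \frac{7}{25} e_{1} e_{2}. Recall the cover is two-to-one: with M of trace \frac{1679}{625}, both preimages act alike, and the stated e_{1} e_{2} sign chooses the sheet.


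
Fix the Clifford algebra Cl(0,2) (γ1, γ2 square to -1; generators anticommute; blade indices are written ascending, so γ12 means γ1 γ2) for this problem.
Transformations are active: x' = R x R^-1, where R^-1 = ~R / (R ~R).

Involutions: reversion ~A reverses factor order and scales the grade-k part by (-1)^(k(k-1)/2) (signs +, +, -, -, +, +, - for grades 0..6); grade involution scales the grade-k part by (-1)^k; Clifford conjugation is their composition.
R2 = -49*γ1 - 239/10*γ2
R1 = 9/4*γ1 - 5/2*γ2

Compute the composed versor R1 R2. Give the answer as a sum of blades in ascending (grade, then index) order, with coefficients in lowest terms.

Distribute over the terms of R1 (each basis-blade product reordered to ascending indices, repeated generators contracted through their squares):
(9/4*γ1) R2 = 441/4 - 2151/40*γ12
(-5/2*γ2) R2 = -239/4 - 245/2*γ12
Summing the partial products and collecting blades:
Answer: 101/2 - 7051/40*γ12


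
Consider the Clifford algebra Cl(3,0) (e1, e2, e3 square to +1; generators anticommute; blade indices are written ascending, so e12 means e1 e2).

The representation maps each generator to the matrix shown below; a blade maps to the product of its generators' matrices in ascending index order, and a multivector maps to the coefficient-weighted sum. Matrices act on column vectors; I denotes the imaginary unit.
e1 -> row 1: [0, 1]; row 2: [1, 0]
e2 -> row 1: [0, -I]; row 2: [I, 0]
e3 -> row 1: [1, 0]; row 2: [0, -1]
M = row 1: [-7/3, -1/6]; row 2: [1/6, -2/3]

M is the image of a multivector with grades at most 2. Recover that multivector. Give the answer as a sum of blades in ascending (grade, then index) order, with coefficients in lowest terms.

Method: 1, rho(e1), rho(e2), rho(e3) form a trace-orthogonal basis of the 2x2 complex matrices (tr(X Y) = 2 if X = Y, else 0), so M = m0*1 + m1*rho(e1) + m2*rho(e2) + m3*rho(e3) with m0 = tr(M)/2 = -3/2, m1 = tr(M rho(e1))/2 = 0, m2 = tr(M rho(e2))/2 = -I/6, m3 = tr(M rho(e3))/2 = -5/6.
Multiplying table entries, the bivector images are rho(e12) = I*rho(e3), rho(e13) = -I*rho(e2), rho(e23) = I*rho(e1); with real blade coefficients the real parts of m0..m3 are the coefficients of 1, e1, e2, e3 and the imaginary parts give the bivectors (e23: Im m1, e13: -Im m2, e12: Im m3).
Answer: -3/2 - 5/6*e3 + 1/6*e13


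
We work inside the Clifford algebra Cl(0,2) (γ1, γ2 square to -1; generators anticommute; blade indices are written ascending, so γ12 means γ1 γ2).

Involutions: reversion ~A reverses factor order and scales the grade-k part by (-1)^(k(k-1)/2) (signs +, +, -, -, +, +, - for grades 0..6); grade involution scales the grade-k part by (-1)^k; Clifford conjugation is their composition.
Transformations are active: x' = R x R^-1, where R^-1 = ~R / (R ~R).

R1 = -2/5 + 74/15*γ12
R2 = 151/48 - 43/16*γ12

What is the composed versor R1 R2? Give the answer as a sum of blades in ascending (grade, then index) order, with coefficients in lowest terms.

Distribute over the terms of R1 (each basis-blade product reordered to ascending indices, repeated generators contracted through their squares):
(-2/5) R2 = -151/120 + 43/40*γ12
(74/15*γ12) R2 = 1591/120 + 5587/360*γ12
Summing the partial products and collecting blades:
Answer: 12 + 2987/180*γ12


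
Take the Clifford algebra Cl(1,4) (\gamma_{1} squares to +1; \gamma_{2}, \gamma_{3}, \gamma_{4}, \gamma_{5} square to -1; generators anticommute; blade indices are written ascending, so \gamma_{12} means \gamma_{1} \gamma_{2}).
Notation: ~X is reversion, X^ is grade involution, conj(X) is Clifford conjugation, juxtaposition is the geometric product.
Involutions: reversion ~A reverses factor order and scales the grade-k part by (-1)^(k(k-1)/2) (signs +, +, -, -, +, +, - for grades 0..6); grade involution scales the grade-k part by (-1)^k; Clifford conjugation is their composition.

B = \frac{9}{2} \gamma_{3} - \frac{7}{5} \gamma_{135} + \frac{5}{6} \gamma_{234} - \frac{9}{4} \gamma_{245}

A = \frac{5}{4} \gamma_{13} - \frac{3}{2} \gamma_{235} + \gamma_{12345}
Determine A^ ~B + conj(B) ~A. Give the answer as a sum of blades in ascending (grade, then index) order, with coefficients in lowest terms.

first term: -\frac{45}{8} \gamma_{1} + \frac{7}{4} \gamma_{5} + \frac{21}{10} \gamma_{12} + \frac{9}{4} \gamma_{13} - \frac{5}{6} \gamma_{15} - \frac{7}{5} \gamma_{24} + \frac{27}{4} \gamma_{25} - \frac{27}{8} \gamma_{34} - \frac{5}{4} \gamma_{45} - \frac{25}{24} \gamma_{124} + \frac{9}{2} \gamma_{1245} - \frac{45}{16} \gamma_{12345}
second term: \frac{45}{8} \gamma_{1} + \frac{7}{4} \gamma_{5} + \frac{21}{10} \gamma_{12} + \frac{9}{4} \gamma_{13} - \frac{5}{6} \gamma_{15} - \frac{7}{5} \gamma_{24} - \frac{27}{4} \gamma_{25} - \frac{27}{8} \gamma_{34} - \frac{5}{4} \gamma_{45} + \frac{25}{24} \gamma_{124} + \frac{9}{2} \gamma_{1245} - \frac{45}{16} \gamma_{12345}
Answer: \frac{7}{2} \gamma_{5} + \frac{21}{5} \gamma_{12} + \frac{9}{2} \gamma_{13} - \frac{5}{3} \gamma_{15} - \frac{14}{5} \gamma_{24} - \frac{27}{4} \gamma_{34} - \frac{5}{2} \gamma_{45} + 9 \gamma_{1245} - \frac{45}{8} \gamma_{12345}


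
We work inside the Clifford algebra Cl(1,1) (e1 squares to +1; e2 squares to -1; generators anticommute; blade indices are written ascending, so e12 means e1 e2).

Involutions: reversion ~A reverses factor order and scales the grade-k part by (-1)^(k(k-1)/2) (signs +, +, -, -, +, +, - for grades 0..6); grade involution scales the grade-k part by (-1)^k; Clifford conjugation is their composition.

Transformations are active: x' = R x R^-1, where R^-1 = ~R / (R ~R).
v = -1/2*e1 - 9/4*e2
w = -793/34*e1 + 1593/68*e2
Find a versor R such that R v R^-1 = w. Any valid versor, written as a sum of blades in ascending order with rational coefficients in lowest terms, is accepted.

Equal squares first: v^2 = w^2 = -77/16. Then v + w = -405/17*e1 + 360/17*e2 is a versor taking v to w, provided it is invertible.
Answer: -405/17*e1 + 360/17*e2


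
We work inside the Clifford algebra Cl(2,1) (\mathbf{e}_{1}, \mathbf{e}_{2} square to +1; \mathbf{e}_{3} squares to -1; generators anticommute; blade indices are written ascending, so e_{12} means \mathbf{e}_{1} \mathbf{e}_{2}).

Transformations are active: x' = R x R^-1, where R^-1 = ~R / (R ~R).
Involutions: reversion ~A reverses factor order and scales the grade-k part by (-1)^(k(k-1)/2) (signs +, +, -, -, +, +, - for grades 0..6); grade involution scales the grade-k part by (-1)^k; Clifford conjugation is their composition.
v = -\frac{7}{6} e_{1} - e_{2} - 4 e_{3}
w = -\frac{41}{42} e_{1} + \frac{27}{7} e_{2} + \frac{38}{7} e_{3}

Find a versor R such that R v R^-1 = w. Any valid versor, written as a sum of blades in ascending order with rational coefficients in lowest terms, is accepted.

Sketch: the shared square -\frac{491}{36} makes R = v + w = -\frac{15}{7} e_{1} + \frac{20}{7} e_{2} + \frac{10}{7} e_{3} the natural versor; its sandwich fixes that direction, negates (v - w)/2, and sends v to w.
Answer: -\frac{15}{7} e_{1} + \frac{20}{7} e_{2} + \frac{10}{7} e_{3}


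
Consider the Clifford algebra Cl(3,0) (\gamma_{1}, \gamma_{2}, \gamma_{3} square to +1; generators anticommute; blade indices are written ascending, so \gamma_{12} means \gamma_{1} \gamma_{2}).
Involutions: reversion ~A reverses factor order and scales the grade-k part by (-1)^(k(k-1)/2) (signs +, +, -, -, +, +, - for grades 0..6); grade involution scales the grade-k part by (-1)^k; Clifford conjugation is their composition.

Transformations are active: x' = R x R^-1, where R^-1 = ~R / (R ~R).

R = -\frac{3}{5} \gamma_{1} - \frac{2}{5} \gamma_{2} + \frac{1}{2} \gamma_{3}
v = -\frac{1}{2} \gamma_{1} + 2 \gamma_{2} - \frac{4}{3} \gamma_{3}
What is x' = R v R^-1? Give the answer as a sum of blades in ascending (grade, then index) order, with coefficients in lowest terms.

~R = -\frac{3}{5} \gamma_{1} - \frac{2}{5} \gamma_{2} + \frac{1}{2} \gamma_{3}, and R ~R = \frac{77}{100}, so R^-1 = ~R / (\frac{77}{100}).
R v = -\frac{7}{6} - \frac{7}{5} \gamma_{12} + \frac{21}{20} \gamma_{13} - \frac{7}{15} \gamma_{23}
Answer: \frac{51}{22} \gamma_{1} - \frac{26}{33} \gamma_{2} - \frac{2}{11} \gamma_{3}


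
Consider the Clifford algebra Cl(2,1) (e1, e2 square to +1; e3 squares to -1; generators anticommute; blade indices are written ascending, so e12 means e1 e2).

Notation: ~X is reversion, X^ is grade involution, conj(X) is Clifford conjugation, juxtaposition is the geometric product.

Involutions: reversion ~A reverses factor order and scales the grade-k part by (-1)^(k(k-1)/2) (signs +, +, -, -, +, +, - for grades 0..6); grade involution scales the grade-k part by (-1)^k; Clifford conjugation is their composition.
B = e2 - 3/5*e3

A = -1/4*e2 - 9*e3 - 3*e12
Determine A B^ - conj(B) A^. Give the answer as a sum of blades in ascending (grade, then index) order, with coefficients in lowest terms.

first term: 113/20 + 3*e1 - 183/20*e23 - 9/5*e123
second term: -113/20 - 3*e1 - 183/20*e23 - 9/5*e123
Answer: 113/10 + 6*e1


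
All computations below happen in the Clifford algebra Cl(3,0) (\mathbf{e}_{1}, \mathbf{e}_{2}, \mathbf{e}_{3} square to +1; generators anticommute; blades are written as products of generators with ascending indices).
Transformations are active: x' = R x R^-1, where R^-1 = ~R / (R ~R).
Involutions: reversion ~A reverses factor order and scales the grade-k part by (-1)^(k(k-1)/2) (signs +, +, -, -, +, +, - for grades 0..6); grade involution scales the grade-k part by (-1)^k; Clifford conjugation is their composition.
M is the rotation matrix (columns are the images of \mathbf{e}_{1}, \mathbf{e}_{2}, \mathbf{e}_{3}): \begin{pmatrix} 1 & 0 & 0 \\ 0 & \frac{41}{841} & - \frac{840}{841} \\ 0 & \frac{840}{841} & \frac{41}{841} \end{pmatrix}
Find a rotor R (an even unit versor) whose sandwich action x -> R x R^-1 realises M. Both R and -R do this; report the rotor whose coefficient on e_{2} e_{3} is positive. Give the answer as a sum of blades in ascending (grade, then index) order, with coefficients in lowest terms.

Method: write R = a + b12*e_{1} e_{2} + b13*e_{1} e_{3} + b23*e_{2} e_{3} with a^2 + b12^2 + b13^2 + b23^2 = 1 (so R^-1 = ~R). Expanding the columns R e_j ~R gives tr M = 4a^2 - 1 and, from the antisymmetric part, M21 - M12 = -4a*b12, M13 - M31 = 4a*b13, M32 - M23 = -4a*b23.
Here tr M = \frac{923}{841}, so a^2 = (1 + tr M)/4 = \frac{441}{841} and a = ±\frac{21}{29}. Taking a = \frac{21}{29}: M21 - M12 = 0, M13 - M31 = 0, M32 - M23 = \frac{1680}{841}, giving b12 = 0, b13 = 0, b23 = -\frac{20}{29}, i.e. R = \frac{21}{29} - \frac{20}{29} e_{2} e_{3}.
Its e_{2} e_{3} coefficient is negative, so report the other preimage -R.
Answer: -\frac{21}{29} + \frac{20}{29} e_{2} e_{3}. Uniqueness: Spin(3) -> SO(3) maps R and -R to the same rotation of trace \frac{923}{841}; fixing the sign of the e_{2} e_{3} coefficient removes the ambiguity.


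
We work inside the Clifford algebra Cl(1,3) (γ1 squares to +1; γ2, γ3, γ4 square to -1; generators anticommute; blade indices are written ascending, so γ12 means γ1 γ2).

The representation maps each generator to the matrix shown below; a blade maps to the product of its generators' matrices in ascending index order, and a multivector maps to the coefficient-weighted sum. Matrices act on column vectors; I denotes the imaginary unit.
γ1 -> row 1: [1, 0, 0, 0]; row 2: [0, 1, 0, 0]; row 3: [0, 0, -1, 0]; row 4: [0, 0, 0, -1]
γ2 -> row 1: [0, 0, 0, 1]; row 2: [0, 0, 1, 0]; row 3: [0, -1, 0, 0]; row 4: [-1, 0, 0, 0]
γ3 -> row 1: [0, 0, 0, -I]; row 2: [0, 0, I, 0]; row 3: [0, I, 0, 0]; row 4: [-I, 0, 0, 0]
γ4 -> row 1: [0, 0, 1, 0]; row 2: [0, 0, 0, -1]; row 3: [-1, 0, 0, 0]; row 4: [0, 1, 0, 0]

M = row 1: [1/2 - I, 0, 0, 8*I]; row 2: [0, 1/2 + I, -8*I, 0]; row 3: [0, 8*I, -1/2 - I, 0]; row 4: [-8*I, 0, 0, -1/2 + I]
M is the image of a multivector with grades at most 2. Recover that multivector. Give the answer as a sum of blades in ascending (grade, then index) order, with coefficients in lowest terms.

Method: the blade images are trace-orthogonal — tr(rho(e_A) rho(e_B)^-1) = 4 if A = B and 0 otherwise — and rho(e_A)^-1 = (e_A)^2 * rho(e_A) with (e_A)^2 = +1 or -1, so the coefficient of e_A in the preimage is (e_A)^2 * tr(M rho(e_A))/4.
Nonzero projections over blades of grade <= 2: γ1: (γ1)^2 = +1, tr(M rho(γ1)) = 2, coefficient 1/2; γ13: (γ13)^2 = +1, tr(M rho(γ13)) = -32, coefficient -8; γ23: (γ23)^2 = -1, tr(M rho(γ23)) = -4, coefficient 1. Every other blade of grade <= 2 projects to 0.
Answer: 1/2*γ1 - 8*γ13 + γ23


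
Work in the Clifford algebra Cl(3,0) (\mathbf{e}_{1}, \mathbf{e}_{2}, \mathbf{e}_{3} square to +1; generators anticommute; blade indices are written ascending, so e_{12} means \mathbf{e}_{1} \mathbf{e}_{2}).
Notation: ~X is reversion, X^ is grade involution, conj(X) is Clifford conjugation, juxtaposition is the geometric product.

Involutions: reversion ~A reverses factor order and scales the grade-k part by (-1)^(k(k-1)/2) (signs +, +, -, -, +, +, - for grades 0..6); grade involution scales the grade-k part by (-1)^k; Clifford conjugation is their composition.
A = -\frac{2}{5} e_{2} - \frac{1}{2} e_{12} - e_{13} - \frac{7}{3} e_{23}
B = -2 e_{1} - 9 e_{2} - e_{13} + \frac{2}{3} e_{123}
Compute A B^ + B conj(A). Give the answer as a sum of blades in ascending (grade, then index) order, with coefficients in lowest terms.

first term: -\frac{23}{5} - \frac{109}{18} e_{1} + \frac{5}{3} e_{2} + \frac{68}{3} e_{3} + \frac{47}{15} e_{12} - \frac{4}{15} e_{13} - \frac{1}{2} e_{23} + \frac{59}{15} e_{123}
second term: -\frac{13}{5} + \frac{53}{18} e_{1} - \frac{1}{3} e_{2} - \frac{70}{3} e_{3} + \frac{23}{15} e_{12} - \frac{4}{15} e_{13} - \frac{1}{2} e_{23} + \frac{71}{15} e_{123}
Answer: -\frac{36}{5} - \frac{28}{9} e_{1} + \frac{4}{3} e_{2} - \frac{2}{3} e_{3} + \frac{14}{3} e_{12} - \frac{8}{15} e_{13} - e_{23} + \frac{26}{3} e_{123}


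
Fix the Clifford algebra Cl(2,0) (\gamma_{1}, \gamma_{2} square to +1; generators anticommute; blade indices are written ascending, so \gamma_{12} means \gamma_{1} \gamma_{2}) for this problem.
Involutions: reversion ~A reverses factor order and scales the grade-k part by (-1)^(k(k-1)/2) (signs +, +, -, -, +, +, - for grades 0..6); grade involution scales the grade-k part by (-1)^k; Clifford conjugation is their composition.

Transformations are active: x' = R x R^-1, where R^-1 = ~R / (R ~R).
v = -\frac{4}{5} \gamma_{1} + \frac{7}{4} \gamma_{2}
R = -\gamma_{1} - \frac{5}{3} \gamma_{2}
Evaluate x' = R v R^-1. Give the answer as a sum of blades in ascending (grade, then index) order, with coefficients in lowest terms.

~R = -\gamma_{1} - \frac{5}{3} \gamma_{2}, and R ~R = \frac{34}{9}, so R^-1 = ~R / (\frac{34}{9}).
R v = -\frac{127}{60} - \frac{37}{12} \gamma_{12}
Answer: \frac{653}{340} \gamma_{1} + \frac{2}{17} \gamma_{2}


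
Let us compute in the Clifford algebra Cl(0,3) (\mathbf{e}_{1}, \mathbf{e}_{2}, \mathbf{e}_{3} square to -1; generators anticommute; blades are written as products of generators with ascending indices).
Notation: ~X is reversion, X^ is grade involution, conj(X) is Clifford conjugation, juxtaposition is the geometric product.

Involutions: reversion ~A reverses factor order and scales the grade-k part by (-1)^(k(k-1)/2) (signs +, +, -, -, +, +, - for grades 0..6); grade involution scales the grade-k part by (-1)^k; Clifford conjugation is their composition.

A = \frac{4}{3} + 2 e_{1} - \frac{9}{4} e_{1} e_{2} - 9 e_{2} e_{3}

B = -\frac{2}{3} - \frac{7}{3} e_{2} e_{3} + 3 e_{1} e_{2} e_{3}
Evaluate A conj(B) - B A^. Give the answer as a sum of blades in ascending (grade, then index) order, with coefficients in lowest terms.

first term: \frac{181}{9} + \frac{77}{3} e_{1} + \frac{27}{4} e_{3} + \frac{3}{2} e_{1} e_{2} + \frac{21}{4} e_{1} e_{3} + \frac{28}{9} e_{2} e_{3} + \frac{26}{3} e_{1} e_{2} e_{3}
second term: -\frac{197}{9} + \frac{85}{3} e_{1} + \frac{27}{4} e_{3} + \frac{3}{2} e_{1} e_{2} + \frac{21}{4} e_{1} e_{3} + \frac{80}{9} e_{2} e_{3} + \frac{26}{3} e_{1} e_{2} e_{3}
Answer: 42 - \frac{8}{3} e_{1} - \frac{52}{9} e_{2} e_{3}


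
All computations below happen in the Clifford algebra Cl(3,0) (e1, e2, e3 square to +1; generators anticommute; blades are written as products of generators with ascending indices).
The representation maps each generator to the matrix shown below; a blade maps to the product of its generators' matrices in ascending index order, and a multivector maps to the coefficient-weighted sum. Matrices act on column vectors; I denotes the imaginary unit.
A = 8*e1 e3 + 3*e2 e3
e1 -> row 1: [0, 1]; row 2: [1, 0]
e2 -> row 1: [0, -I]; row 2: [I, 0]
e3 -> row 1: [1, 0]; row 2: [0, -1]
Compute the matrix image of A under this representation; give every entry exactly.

Bivector images (products of the table entries): rho(e1 e3) = rho(e1)rho(e3) = row 1: [0, -1]; row 2: [1, 0]; rho(e2 e3) = rho(e2)rho(e3) = row 1: [0, I]; row 2: [I, 0].
M = (8)*rho(e1 e3) + (3)*rho(e2 e3), summed entrywise:
Answer: row 1: [0, -8 + 3*I]; row 2: [8 + 3*I, 0]


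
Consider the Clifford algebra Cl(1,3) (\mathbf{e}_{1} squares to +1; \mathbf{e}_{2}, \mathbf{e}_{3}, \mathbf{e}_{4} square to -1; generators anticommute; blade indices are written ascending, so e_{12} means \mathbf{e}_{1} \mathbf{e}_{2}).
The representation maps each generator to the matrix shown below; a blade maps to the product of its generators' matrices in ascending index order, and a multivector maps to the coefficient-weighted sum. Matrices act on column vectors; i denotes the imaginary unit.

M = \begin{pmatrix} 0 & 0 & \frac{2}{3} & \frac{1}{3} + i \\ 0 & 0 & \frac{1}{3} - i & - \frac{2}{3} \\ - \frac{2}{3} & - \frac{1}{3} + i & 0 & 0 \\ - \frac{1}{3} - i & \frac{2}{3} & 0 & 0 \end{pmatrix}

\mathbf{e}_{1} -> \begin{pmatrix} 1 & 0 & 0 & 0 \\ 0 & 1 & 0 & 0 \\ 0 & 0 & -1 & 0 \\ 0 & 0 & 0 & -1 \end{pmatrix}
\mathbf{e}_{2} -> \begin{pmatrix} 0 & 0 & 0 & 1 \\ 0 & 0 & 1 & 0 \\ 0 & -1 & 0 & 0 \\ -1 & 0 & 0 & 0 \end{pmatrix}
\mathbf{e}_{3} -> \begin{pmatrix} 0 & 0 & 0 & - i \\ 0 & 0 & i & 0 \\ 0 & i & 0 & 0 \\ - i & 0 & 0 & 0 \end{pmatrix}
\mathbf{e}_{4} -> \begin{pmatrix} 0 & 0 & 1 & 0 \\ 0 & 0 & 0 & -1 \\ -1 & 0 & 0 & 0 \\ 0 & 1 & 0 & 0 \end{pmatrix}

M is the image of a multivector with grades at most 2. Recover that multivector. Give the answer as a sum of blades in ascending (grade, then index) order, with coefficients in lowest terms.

Method: the blade images are trace-orthogonal — tr(rho(e_A) rho(e_B)^-1) = 4 if A = B and 0 otherwise — and rho(e_A)^-1 = (e_A)^2 * rho(e_A) with (e_A)^2 = +1 or -1, so the coefficient of e_A in the preimage is (e_A)^2 * tr(M rho(e_A))/4.
Nonzero projections over blades of grade <= 2: e_{2}: (e_{2})^2 = -1, tr(M rho(e_{2})) = - \frac{4}{3}, coefficient \frac{1}{3}; e_{4}: (e_{4})^2 = -1, tr(M rho(e_{4})) = - \frac{8}{3}, coefficient \frac{2}{3}; e_{13}: (e_{13})^2 = +1, tr(M rho(e_{13})) = -4, coefficient -1. Every other blade of grade <= 2 projects to 0.
Answer: \frac{1}{3} e_{2} + \frac{2}{3} e_{4} - e_{13}
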